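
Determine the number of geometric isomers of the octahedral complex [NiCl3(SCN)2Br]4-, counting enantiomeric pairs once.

In an octahedral complex each vertex has one trans partner and four cis neighbours.
There are 3 geometric isomers: Cl mer, SCN trans; Cl fac, SCN cis; Cl mer, SCN cis.

3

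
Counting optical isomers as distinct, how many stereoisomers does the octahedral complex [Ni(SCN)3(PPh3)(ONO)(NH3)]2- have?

5

An octahedron has six vertices in three trans pairs; every non-trans pair is cis.
The distinct arrangements are (4 in all): SCN mer (3 arrangements); SCN fac (chiral).
One of these lacks any improper symmetry element and so occurs as an enantiomeric pair, giving 4 + 1 = 5 stereoisomers in total.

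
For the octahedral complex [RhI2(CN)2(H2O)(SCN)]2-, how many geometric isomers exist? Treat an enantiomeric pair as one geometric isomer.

The six octahedral sites form three mutually perpendicular trans pairs.
Systematic placement gives 6 geometric isomers: I cis, CN trans; I trans, CN trans; I cis, CN cis (3 arrangements, 2 chiral); I trans, CN cis.

6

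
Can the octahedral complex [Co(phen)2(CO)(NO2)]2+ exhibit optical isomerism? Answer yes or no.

An octahedron has six vertices in three trans pairs; every non-trans pair is cis.
Each phen is bidentate and must span two cis positions.
There are 2 geometric isomers: CO and NO2 mutually trans; CO and NO2 mutually cis (chiral).
One of these lacks any improper symmetry element and so occurs as an enantiomeric pair, giving 2 + 1 = 3 stereoisomers in total.

yes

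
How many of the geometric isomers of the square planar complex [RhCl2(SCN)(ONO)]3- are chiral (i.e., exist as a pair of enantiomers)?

0

Working through the distinct placements yields 2 geometric isomers: Cl cis; Cl trans.
Each arrangement has an internal mirror plane or centre of symmetry, so none is chiral.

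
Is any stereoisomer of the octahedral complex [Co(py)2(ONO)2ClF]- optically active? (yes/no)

yes

Working through the distinct placements yields 6 geometric isomers: py trans, ONO trans; py cis, ONO cis (3 arrangements, 2 chiral); py trans, ONO cis; py cis, ONO trans.
Of these, 2 lack any improper symmetry element and so occur as enantiomeric pairs, giving 6 + 2 = 8 stereoisomers in total.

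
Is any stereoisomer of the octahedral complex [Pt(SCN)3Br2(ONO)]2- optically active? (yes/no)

In an octahedral complex each vertex has one trans partner and four cis neighbours.
Systematic placement gives 3 geometric isomers: SCN mer, Br trans; SCN mer, Br cis; SCN fac, Br cis.
Each arrangement has an internal mirror plane or centre of symmetry, so none is chiral.

no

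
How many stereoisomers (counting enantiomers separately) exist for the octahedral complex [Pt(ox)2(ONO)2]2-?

Each ox is bidentate and must span two cis positions.
There are 2 geometric isomers: ONO trans; ONO cis (chiral).
One of these lacks any improper symmetry element and so occurs as an enantiomeric pair, giving 2 + 1 = 3 stereoisomers in total.

3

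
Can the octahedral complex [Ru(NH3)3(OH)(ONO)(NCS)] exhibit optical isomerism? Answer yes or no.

The six octahedral sites form three mutually perpendicular trans pairs.
The distinct arrangements are (4 in all): NH3 mer (3 arrangements); NH3 fac (chiral).
One of these lacks any improper symmetry element and so occurs as an enantiomeric pair, giving 4 + 1 = 5 stereoisomers in total.

yes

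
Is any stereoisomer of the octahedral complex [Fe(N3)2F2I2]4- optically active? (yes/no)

The distinct arrangements are (5 in all): N3 trans, F trans, I trans; N3 cis, F trans, I cis; N3 trans, F cis, I cis; N3 cis, F cis, I cis (chiral); N3 cis, F cis, I trans.
One of these lacks any improper symmetry element and so occurs as an enantiomeric pair, giving 5 + 1 = 6 stereoisomers in total.

yes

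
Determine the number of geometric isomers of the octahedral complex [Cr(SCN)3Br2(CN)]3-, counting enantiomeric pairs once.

An octahedron has six vertices in three trans pairs; every non-trans pair is cis.
There are 3 geometric isomers: SCN mer, Br trans; SCN mer, Br cis; SCN fac, Br cis.

3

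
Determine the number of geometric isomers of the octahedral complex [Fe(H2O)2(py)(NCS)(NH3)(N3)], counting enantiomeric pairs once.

9

An octahedron has six vertices in three trans pairs; every non-trans pair is cis.
Systematic enumeration (placing each ligand type in turn and discarding arrangements equivalent by rotation or reflection) gives 9 geometric isomers.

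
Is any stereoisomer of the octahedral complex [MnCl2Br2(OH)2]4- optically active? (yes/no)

Systematic placement gives 5 geometric isomers: Cl trans, Br trans, OH trans; Cl cis, Br trans, OH cis; Cl cis, Br cis, OH trans; Cl cis, Br cis, OH cis (chiral); Cl trans, Br cis, OH cis.
One of these lacks any improper symmetry element and so occurs as an enantiomeric pair, giving 5 + 1 = 6 stereoisomers in total.

yes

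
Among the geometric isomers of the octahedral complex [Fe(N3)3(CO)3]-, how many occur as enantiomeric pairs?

0

In an octahedral complex each vertex has one trans partner and four cis neighbours.
Systematic placement gives 2 geometric isomers: N3 mer; N3 fac.
Each arrangement has an internal mirror plane or centre of symmetry, so none is chiral.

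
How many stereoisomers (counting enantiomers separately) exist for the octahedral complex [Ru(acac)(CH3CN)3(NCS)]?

2

An octahedron has six vertices in three trans pairs; every non-trans pair is cis.
Each acac is bidentate and must span two cis positions.
There are 2 geometric isomers: CH3CN mer; CH3CN fac.
Each arrangement has an internal mirror plane or centre of symmetry, so none is chiral.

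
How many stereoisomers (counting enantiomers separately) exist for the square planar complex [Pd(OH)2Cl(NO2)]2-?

In a square planar complex each vertex has one trans partner and two cis neighbours.
The distinct arrangements are (2 in all): OH cis; OH trans.
Each arrangement has an internal mirror plane or centre of symmetry, so none is chiral.

2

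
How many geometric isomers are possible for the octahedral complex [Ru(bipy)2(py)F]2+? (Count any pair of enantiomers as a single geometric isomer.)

An octahedron has six vertices in three trans pairs; every non-trans pair is cis.
Each bipy is bidentate and must span two cis positions.
Working through the distinct placements yields 2 geometric isomers: py and F mutually cis (chiral); py and F mutually trans.

2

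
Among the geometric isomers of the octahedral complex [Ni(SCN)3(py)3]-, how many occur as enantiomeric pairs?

There are 2 geometric isomers: SCN mer; SCN fac.
Each arrangement has an internal mirror plane or centre of symmetry, so none is chiral.

0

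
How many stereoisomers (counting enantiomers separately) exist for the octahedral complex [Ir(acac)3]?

2

In an octahedral complex each vertex has one trans partner and four cis neighbours.
Each acac is bidentate and must span two cis positions.
Only one geometric arrangement is possible; it has no improper symmetry element, so it exists as a pair of enantiomers (2 stereoisomers).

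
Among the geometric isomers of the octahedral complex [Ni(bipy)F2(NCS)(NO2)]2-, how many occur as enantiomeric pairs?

In an octahedral complex each vertex has one trans partner and four cis neighbours.
Each bipy is bidentate and must span two cis positions.
The distinct arrangements are (4 in all): F trans; F cis (3 arrangements, 2 chiral).
Of these, 2 lack any improper symmetry element and so occur as enantiomeric pairs, giving 4 + 2 = 6 stereoisomers in total.

2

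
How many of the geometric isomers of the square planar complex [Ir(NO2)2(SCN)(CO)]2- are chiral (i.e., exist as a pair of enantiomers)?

A square has two trans pairs of vertices; adjacent vertices are cis.
The distinct arrangements are (2 in all): NO2 cis; NO2 trans.
Each arrangement has an internal mirror plane or centre of symmetry, so none is chiral.

0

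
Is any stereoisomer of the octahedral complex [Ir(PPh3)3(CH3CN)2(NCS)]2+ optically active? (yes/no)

no

An octahedron has six vertices in three trans pairs; every non-trans pair is cis.
Working through the distinct placements yields 3 geometric isomers: PPh3 mer, CH3CN trans; PPh3 mer, CH3CN cis; PPh3 fac, CH3CN cis.
Each arrangement has an internal mirror plane or centre of symmetry, so none is chiral.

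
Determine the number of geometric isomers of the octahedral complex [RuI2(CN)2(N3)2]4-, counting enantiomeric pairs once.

5

The distinct arrangements are (5 in all): I trans, CN trans, N3 trans; I cis, CN trans, N3 cis; I cis, CN cis, N3 trans; I cis, CN cis, N3 cis (chiral); I trans, CN cis, N3 cis.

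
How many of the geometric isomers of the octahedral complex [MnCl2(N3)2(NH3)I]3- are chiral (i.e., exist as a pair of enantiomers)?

2

An octahedron has six vertices in three trans pairs; every non-trans pair is cis.
There are 6 geometric isomers: Cl trans, N3 cis; Cl trans, N3 trans; Cl cis, N3 cis (3 arrangements, 2 chiral); Cl cis, N3 trans.
Of these, 2 lack any improper symmetry element and so occur as enantiomeric pairs, giving 6 + 2 = 8 stereoisomers in total.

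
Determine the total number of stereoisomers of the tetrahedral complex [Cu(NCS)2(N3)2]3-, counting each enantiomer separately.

1

All four vertices of a tetrahedron are equivalent and mutually adjacent, so cis/trans isomerism cannot arise.
Only one geometric arrangement is possible.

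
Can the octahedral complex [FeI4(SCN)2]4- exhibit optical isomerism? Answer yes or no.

no

There are 2 geometric isomers: SCN trans; SCN cis.
Each arrangement has an internal mirror plane or centre of symmetry, so none is chiral.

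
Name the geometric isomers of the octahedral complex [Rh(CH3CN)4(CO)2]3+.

cis and trans

An octahedron has six vertices in three trans pairs; every non-trans pair is cis.
The distinct arrangements are (2 in all): CO trans; CO cis.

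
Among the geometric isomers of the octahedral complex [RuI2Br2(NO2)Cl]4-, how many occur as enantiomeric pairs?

2

Working through the distinct placements yields 6 geometric isomers: I cis, Br trans; I trans, Br trans; I cis, Br cis (3 arrangements, 2 chiral); I trans, Br cis.
Of these, 2 lack any improper symmetry element and so occur as enantiomeric pairs, giving 6 + 2 = 8 stereoisomers in total.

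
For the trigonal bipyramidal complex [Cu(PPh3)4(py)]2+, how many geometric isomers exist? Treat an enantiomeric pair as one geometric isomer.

A trigonal bipyramid has two axial and three equatorial sites, which are chemically inequivalent.
The distinct arrangements are (2 in all): py equatorial; py axial.

2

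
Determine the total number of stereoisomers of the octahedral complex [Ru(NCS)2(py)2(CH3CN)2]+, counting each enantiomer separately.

6

Working through the distinct placements yields 5 geometric isomers: NCS trans, py trans, CH3CN trans; NCS cis, py cis, CH3CN trans; NCS cis, py trans, CH3CN cis; NCS cis, py cis, CH3CN cis (chiral); NCS trans, py cis, CH3CN cis.
One of these lacks any improper symmetry element and so occurs as an enantiomeric pair, giving 5 + 1 = 6 stereoisomers in total.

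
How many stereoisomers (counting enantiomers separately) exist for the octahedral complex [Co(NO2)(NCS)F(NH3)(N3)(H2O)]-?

30

The six octahedral sites form three mutually perpendicular trans pairs.
Exhaustive case analysis gives 15 geometric isomers.
Of these, 15 lack any improper symmetry element and so occur as enantiomeric pairs, giving 15 + 15 = 30 stereoisomers in total.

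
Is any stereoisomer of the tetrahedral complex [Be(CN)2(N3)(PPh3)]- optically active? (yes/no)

no

Only one geometric arrangement is possible.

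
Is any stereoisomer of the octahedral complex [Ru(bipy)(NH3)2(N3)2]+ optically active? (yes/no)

The six octahedral sites form three mutually perpendicular trans pairs.
Each bipy is bidentate and must span two cis positions.
There are 3 geometric isomers: NH3 cis, N3 trans; NH3 cis, N3 cis (chiral); NH3 trans, N3 cis.
One of these lacks any improper symmetry element and so occurs as an enantiomeric pair, giving 3 + 1 = 4 stereoisomers in total.

yes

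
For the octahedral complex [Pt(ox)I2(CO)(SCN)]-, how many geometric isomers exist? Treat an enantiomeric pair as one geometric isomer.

An octahedron has six vertices in three trans pairs; every non-trans pair is cis.
Each ox is bidentate and must span two cis positions.
Systematic placement gives 4 geometric isomers: I cis (3 arrangements, 2 chiral); I trans.

4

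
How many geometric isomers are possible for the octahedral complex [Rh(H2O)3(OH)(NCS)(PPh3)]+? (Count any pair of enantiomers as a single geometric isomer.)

An octahedron has six vertices in three trans pairs; every non-trans pair is cis.
There are 4 geometric isomers: H2O mer (3 arrangements); H2O fac (chiral).

4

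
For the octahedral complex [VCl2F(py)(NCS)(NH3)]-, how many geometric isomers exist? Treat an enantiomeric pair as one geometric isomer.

An octahedron has six vertices in three trans pairs; every non-trans pair is cis.
Placing the ligands in turn and identifying arrangements related by rotation or reflection leaves 9 distinct geometric isomers.

9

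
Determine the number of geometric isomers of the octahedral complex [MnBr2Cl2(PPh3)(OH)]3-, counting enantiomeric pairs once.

6

An octahedron has six vertices in three trans pairs; every non-trans pair is cis.
There are 6 geometric isomers: Br trans, Cl trans; Br trans, Cl cis; Br cis, Cl cis (3 arrangements, 2 chiral); Br cis, Cl trans.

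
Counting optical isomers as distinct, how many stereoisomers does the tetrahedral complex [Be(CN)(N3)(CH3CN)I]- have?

All four vertices of a tetrahedron are equivalent and mutually adjacent, so cis/trans isomerism cannot arise.
Only one geometric arrangement is possible; it has no improper symmetry element, so it exists as a pair of enantiomers (2 stereoisomers).

2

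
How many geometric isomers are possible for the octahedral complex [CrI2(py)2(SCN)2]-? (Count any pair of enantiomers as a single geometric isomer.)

An octahedron has six vertices in three trans pairs; every non-trans pair is cis.
There are 5 geometric isomers: I trans, py trans, SCN trans; I trans, py cis, SCN cis; I cis, py trans, SCN cis; I cis, py cis, SCN cis (chiral); I cis, py cis, SCN trans.

5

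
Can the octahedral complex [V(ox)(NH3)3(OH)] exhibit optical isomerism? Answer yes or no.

no

The six octahedral sites form three mutually perpendicular trans pairs.
Each ox is bidentate and must span two cis positions.
Working through the distinct placements yields 2 geometric isomers: NH3 mer; NH3 fac.
Each arrangement has an internal mirror plane or centre of symmetry, so none is chiral.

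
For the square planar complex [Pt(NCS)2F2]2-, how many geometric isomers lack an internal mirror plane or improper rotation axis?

0

In a square planar complex each vertex has one trans partner and two cis neighbours.
The distinct arrangements are (2 in all): NCS cis; NCS trans.
Each arrangement has an internal mirror plane or centre of symmetry, so none is chiral.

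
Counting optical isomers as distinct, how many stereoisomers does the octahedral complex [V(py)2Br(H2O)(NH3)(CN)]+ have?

An octahedron has six vertices in three trans pairs; every non-trans pair is cis.
Systematic enumeration (placing each ligand type in turn and discarding arrangements equivalent by rotation or reflection) gives 9 geometric isomers.
Of these, 6 lack any improper symmetry element and so occur as enantiomeric pairs, giving 9 + 6 = 15 stereoisomers in total.

15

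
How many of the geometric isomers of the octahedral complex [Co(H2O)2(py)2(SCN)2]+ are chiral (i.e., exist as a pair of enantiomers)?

An octahedron has six vertices in three trans pairs; every non-trans pair is cis.
Working through the distinct placements yields 5 geometric isomers: H2O trans, py trans, SCN trans; H2O trans, py cis, SCN cis; H2O cis, py trans, SCN cis; H2O cis, py cis, SCN cis (chiral); H2O cis, py cis, SCN trans.
One of these lacks any improper symmetry element and so occurs as an enantiomeric pair, giving 5 + 1 = 6 stereoisomers in total.

1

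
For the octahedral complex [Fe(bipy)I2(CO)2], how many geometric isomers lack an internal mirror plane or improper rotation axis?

1

Each bipy is bidentate and must span two cis positions.
There are 3 geometric isomers: I cis, CO trans; I cis, CO cis (chiral); I trans, CO cis.
One of these lacks any improper symmetry element and so occurs as an enantiomeric pair, giving 3 + 1 = 4 stereoisomers in total.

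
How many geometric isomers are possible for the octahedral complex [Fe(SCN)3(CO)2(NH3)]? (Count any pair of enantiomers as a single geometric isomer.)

In an octahedral complex each vertex has one trans partner and four cis neighbours.
There are 3 geometric isomers: SCN mer, CO trans; SCN mer, CO cis; SCN fac, CO cis.

3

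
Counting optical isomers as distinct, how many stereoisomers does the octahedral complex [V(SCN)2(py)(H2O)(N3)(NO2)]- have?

15

Placing the ligands in turn and identifying arrangements related by rotation or reflection leaves 9 distinct geometric isomers.
Of these, 6 lack any improper symmetry element and so occur as enantiomeric pairs, giving 9 + 6 = 15 stereoisomers in total.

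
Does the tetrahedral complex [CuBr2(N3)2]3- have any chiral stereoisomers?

All four vertices of a tetrahedron are equivalent and mutually adjacent, so cis/trans isomerism cannot arise.
Only one geometric arrangement is possible.

no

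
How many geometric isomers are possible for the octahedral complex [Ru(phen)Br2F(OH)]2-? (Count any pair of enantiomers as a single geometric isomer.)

4

An octahedron has six vertices in three trans pairs; every non-trans pair is cis.
Each phen is bidentate and must span two cis positions.
Systematic placement gives 4 geometric isomers: Br trans; Br cis (3 arrangements, 2 chiral).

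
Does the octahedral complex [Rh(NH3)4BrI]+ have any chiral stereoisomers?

The six octahedral sites form three mutually perpendicular trans pairs.
There are 2 geometric isomers: Br and I mutually trans; Br and I mutually cis.
Each arrangement has an internal mirror plane or centre of symmetry, so none is chiral.

no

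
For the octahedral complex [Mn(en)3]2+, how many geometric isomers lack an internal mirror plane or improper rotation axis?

An octahedron has six vertices in three trans pairs; every non-trans pair is cis.
Each en is bidentate and must span two cis positions.
Only one geometric arrangement is possible; it has no improper symmetry element, so it exists as a pair of enantiomers (2 stereoisomers).

1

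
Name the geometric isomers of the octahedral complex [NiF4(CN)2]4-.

An octahedron has six vertices in three trans pairs; every non-trans pair is cis.
Systematic placement gives 2 geometric isomers: CN trans; CN cis.

cis and trans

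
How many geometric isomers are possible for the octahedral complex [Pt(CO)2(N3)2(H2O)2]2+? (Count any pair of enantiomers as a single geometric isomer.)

The six octahedral sites form three mutually perpendicular trans pairs.
The distinct arrangements are (5 in all): CO trans, N3 trans, H2O trans; CO trans, N3 cis, H2O cis; CO cis, N3 trans, H2O cis; CO cis, N3 cis, H2O cis (chiral); CO cis, N3 cis, H2O trans.

5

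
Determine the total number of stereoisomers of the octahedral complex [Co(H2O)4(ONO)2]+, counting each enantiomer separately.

The six octahedral sites form three mutually perpendicular trans pairs.
There are 2 geometric isomers: ONO trans; ONO cis.
Each arrangement has an internal mirror plane or centre of symmetry, so none is chiral.

2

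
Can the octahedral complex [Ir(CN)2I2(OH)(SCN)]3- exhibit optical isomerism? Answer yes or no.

Systematic placement gives 6 geometric isomers: CN trans, I trans; CN trans, I cis; CN cis, I cis (3 arrangements, 2 chiral); CN cis, I trans.
Of these, 2 lack any improper symmetry element and so occur as enantiomeric pairs, giving 6 + 2 = 8 stereoisomers in total.

yes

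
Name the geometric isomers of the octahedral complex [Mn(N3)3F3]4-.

fac and mer

The six octahedral sites form three mutually perpendicular trans pairs.
Systematic placement gives 2 geometric isomers: N3 mer; N3 fac.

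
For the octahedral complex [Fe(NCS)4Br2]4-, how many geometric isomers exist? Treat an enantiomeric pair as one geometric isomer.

The six octahedral sites form three mutually perpendicular trans pairs.
Systematic placement gives 2 geometric isomers: Br trans; Br cis.

2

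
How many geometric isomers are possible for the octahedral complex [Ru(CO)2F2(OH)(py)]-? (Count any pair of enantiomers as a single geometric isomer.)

An octahedron has six vertices in three trans pairs; every non-trans pair is cis.
The distinct arrangements are (6 in all): CO trans, F trans; CO trans, F cis; CO cis, F cis (3 arrangements, 2 chiral); CO cis, F trans.

6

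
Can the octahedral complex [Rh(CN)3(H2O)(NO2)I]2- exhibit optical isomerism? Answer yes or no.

The six octahedral sites form three mutually perpendicular trans pairs.
There are 4 geometric isomers: CN mer (3 arrangements); CN fac (chiral).
One of these lacks any improper symmetry element and so occurs as an enantiomeric pair, giving 4 + 1 = 5 stereoisomers in total.

yes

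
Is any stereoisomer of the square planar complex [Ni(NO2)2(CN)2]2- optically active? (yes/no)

A square has two trans pairs of vertices; adjacent vertices are cis.
Systematic placement gives 2 geometric isomers: NO2 cis; NO2 trans.
Each arrangement has an internal mirror plane or centre of symmetry, so none is chiral.

no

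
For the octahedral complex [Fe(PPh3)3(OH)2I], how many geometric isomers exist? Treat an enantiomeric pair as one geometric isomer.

3

The six octahedral sites form three mutually perpendicular trans pairs.
The distinct arrangements are (3 in all): PPh3 mer, OH cis; PPh3 mer, OH trans; PPh3 fac, OH cis.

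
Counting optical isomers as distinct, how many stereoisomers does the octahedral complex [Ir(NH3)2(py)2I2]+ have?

6

The six octahedral sites form three mutually perpendicular trans pairs.
Systematic placement gives 5 geometric isomers: NH3 trans, py trans, I trans; NH3 cis, py cis, I trans; NH3 cis, py trans, I cis; NH3 cis, py cis, I cis (chiral); NH3 trans, py cis, I cis.
One of these lacks any improper symmetry element and so occurs as an enantiomeric pair, giving 5 + 1 = 6 stereoisomers in total.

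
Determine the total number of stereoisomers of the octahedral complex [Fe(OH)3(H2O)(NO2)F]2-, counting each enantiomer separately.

5

The six octahedral sites form three mutually perpendicular trans pairs.
Systematic placement gives 4 geometric isomers: OH mer (3 arrangements); OH fac (chiral).
One of these lacks any improper symmetry element and so occurs as an enantiomeric pair, giving 4 + 1 = 5 stereoisomers in total.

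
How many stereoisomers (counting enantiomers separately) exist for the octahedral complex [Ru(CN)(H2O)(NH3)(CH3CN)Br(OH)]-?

30

An octahedron has six vertices in three trans pairs; every non-trans pair is cis.
Systematic enumeration (placing each ligand type in turn and discarding arrangements equivalent by rotation or reflection) gives 15 geometric isomers.
Of these, 15 lack any improper symmetry element and so occur as enantiomeric pairs, giving 15 + 15 = 30 stereoisomers in total.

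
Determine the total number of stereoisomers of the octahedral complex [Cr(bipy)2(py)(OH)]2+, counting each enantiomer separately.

3

The six octahedral sites form three mutually perpendicular trans pairs.
Each bipy is bidentate and must span two cis positions.
Working through the distinct placements yields 2 geometric isomers: py and OH mutually cis (chiral); py and OH mutually trans.
One of these lacks any improper symmetry element and so occurs as an enantiomeric pair, giving 2 + 1 = 3 stereoisomers in total.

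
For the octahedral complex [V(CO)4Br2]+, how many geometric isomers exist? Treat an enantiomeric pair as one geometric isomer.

In an octahedral complex each vertex has one trans partner and four cis neighbours.
The distinct arrangements are (2 in all): Br trans; Br cis.

2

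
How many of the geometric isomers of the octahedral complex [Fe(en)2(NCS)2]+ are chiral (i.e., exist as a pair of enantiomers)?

1

An octahedron has six vertices in three trans pairs; every non-trans pair is cis.
Each en is bidentate and must span two cis positions.
The distinct arrangements are (2 in all): NCS trans; NCS cis (chiral).
One of these lacks any improper symmetry element and so occurs as an enantiomeric pair, giving 2 + 1 = 3 stereoisomers in total.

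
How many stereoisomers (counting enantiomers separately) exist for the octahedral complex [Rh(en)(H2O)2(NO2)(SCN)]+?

6

The six octahedral sites form three mutually perpendicular trans pairs.
Each en is bidentate and must span two cis positions.
There are 4 geometric isomers: H2O trans; H2O cis (3 arrangements, 2 chiral).
Of these, 2 lack any improper symmetry element and so occur as enantiomeric pairs, giving 4 + 2 = 6 stereoisomers in total.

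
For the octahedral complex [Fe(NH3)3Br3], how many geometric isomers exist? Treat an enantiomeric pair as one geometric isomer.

2

An octahedron has six vertices in three trans pairs; every non-trans pair is cis.
Working through the distinct placements yields 2 geometric isomers: NH3 mer; NH3 fac.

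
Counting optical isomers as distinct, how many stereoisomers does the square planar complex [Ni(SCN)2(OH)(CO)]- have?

2

Working through the distinct placements yields 2 geometric isomers: SCN cis; SCN trans.
Each arrangement has an internal mirror plane or centre of symmetry, so none is chiral.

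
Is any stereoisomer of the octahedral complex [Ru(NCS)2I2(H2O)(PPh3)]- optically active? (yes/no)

An octahedron has six vertices in three trans pairs; every non-trans pair is cis.
There are 6 geometric isomers: NCS cis, I cis (3 arrangements, 2 chiral); NCS trans, I cis; NCS cis, I trans; NCS trans, I trans.
Of these, 2 lack any improper symmetry element and so occur as enantiomeric pairs, giving 6 + 2 = 8 stereoisomers in total.

yes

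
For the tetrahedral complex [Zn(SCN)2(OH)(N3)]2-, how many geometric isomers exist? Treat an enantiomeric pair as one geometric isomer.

1

All four vertices of a tetrahedron are equivalent and mutually adjacent, so cis/trans isomerism cannot arise.
Only one geometric arrangement is possible.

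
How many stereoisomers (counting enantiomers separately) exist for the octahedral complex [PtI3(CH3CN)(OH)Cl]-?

5

Systematic placement gives 4 geometric isomers: I mer (3 arrangements); I fac (chiral).
One of these lacks any improper symmetry element and so occurs as an enantiomeric pair, giving 4 + 1 = 5 stereoisomers in total.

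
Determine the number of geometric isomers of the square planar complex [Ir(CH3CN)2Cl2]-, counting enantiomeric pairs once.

In a square planar complex each vertex has one trans partner and two cis neighbours.
Systematic placement gives 2 geometric isomers: CH3CN cis; CH3CN trans.

2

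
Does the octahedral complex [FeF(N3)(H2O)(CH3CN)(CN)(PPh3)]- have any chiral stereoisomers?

In an octahedral complex each vertex has one trans partner and four cis neighbours.
Placing the ligands in turn and identifying arrangements related by rotation or reflection leaves 15 distinct geometric isomers.
Of these, 15 lack any improper symmetry element and so occur as enantiomeric pairs, giving 15 + 15 = 30 stereoisomers in total.

yes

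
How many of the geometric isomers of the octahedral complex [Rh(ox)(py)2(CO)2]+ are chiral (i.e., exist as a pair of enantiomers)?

1

An octahedron has six vertices in three trans pairs; every non-trans pair is cis.
Each ox is bidentate and must span two cis positions.
Working through the distinct placements yields 3 geometric isomers: py cis, CO trans; py trans, CO cis; py cis, CO cis (chiral).
One of these lacks any improper symmetry element and so occurs as an enantiomeric pair, giving 3 + 1 = 4 stereoisomers in total.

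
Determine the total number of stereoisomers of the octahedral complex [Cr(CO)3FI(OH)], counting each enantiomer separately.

An octahedron has six vertices in three trans pairs; every non-trans pair is cis.
Working through the distinct placements yields 4 geometric isomers: CO mer (3 arrangements); CO fac (chiral).
One of these lacks any improper symmetry element and so occurs as an enantiomeric pair, giving 4 + 1 = 5 stereoisomers in total.

5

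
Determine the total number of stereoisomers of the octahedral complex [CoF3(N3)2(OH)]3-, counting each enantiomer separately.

3

An octahedron has six vertices in three trans pairs; every non-trans pair is cis.
There are 3 geometric isomers: F mer, N3 cis; F mer, N3 trans; F fac, N3 cis.
Each arrangement has an internal mirror plane or centre of symmetry, so none is chiral.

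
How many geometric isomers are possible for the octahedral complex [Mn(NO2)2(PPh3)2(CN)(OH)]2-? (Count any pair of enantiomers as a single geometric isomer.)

The six octahedral sites form three mutually perpendicular trans pairs.
There are 6 geometric isomers: NO2 cis, PPh3 trans; NO2 cis, PPh3 cis (3 arrangements, 2 chiral); NO2 trans, PPh3 trans; NO2 trans, PPh3 cis.

6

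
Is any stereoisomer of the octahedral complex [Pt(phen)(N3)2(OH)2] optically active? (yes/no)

An octahedron has six vertices in three trans pairs; every non-trans pair is cis.
Each phen is bidentate and must span two cis positions.
There are 3 geometric isomers: N3 trans, OH cis; N3 cis, OH cis (chiral); N3 cis, OH trans.
One of these lacks any improper symmetry element and so occurs as an enantiomeric pair, giving 3 + 1 = 4 stereoisomers in total.

yes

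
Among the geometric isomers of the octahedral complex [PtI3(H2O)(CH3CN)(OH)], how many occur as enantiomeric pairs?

The distinct arrangements are (4 in all): I mer (3 arrangements); I fac (chiral).
One of these lacks any improper symmetry element and so occurs as an enantiomeric pair, giving 4 + 1 = 5 stereoisomers in total.

1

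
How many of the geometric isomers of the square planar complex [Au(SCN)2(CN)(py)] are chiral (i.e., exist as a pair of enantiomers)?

In a square planar complex each vertex has one trans partner and two cis neighbours.
The distinct arrangements are (2 in all): SCN cis; SCN trans.
Each arrangement has an internal mirror plane or centre of symmetry, so none is chiral.

0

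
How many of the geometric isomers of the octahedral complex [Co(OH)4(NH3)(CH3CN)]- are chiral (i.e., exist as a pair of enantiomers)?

An octahedron has six vertices in three trans pairs; every non-trans pair is cis.
Working through the distinct placements yields 2 geometric isomers: NH3 and CH3CN mutually trans; NH3 and CH3CN mutually cis.
Each arrangement has an internal mirror plane or centre of symmetry, so none is chiral.

0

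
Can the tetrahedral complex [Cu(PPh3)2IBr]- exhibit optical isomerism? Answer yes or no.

no

In a tetrahedral complex all four positions are equivalent and every pair of ligands is adjacent — there is no cis/trans distinction.
Only one geometric arrangement is possible.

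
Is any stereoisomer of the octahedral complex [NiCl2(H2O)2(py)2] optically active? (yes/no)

yes

An octahedron has six vertices in three trans pairs; every non-trans pair is cis.
Working through the distinct placements yields 5 geometric isomers: Cl trans, H2O trans, py trans; Cl trans, H2O cis, py cis; Cl cis, H2O cis, py trans; Cl cis, H2O cis, py cis (chiral); Cl cis, H2O trans, py cis.
One of these lacks any improper symmetry element and so occurs as an enantiomeric pair, giving 5 + 1 = 6 stereoisomers in total.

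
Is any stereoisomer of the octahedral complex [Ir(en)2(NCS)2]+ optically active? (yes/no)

yes

In an octahedral complex each vertex has one trans partner and four cis neighbours.
Each en is bidentate and must span two cis positions.
There are 2 geometric isomers: NCS trans; NCS cis (chiral).
One of these lacks any improper symmetry element and so occurs as an enantiomeric pair, giving 2 + 1 = 3 stereoisomers in total.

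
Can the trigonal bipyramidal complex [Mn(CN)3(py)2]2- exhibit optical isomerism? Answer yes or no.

no

Systematic placement gives 3 geometric isomers: py both equatorial; py one axial, one equatorial; py both axial.
Each arrangement has an internal mirror plane or centre of symmetry, so none is chiral.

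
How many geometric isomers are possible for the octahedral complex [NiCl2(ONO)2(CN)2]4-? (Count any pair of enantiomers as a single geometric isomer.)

An octahedron has six vertices in three trans pairs; every non-trans pair is cis.
There are 5 geometric isomers: Cl trans, ONO trans, CN trans; Cl cis, ONO cis, CN trans; Cl cis, ONO trans, CN cis; Cl cis, ONO cis, CN cis (chiral); Cl trans, ONO cis, CN cis.

5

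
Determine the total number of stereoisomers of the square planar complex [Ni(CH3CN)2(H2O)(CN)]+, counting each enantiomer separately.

2

A square has two trans pairs of vertices; adjacent vertices are cis.
There are 2 geometric isomers: CH3CN cis; CH3CN trans.
Each arrangement has an internal mirror plane or centre of symmetry, so none is chiral.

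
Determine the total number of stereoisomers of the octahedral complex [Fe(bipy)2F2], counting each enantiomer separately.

3

An octahedron has six vertices in three trans pairs; every non-trans pair is cis.
Each bipy is bidentate and must span two cis positions.
There are 2 geometric isomers: F trans; F cis (chiral).
One of these lacks any improper symmetry element and so occurs as an enantiomeric pair, giving 2 + 1 = 3 stereoisomers in total.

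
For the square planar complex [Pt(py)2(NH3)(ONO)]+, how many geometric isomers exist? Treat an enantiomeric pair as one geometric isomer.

The distinct arrangements are (2 in all): py cis; py trans.

2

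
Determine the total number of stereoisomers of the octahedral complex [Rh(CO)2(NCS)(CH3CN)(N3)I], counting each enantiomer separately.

15

The six octahedral sites form three mutually perpendicular trans pairs.
Exhaustive case analysis gives 9 geometric isomers.
Of these, 6 lack any improper symmetry element and so occur as enantiomeric pairs, giving 9 + 6 = 15 stereoisomers in total.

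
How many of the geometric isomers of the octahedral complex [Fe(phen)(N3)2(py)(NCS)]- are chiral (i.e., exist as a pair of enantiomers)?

2

The six octahedral sites form three mutually perpendicular trans pairs.
Each phen is bidentate and must span two cis positions.
Systematic placement gives 4 geometric isomers: N3 trans; N3 cis (3 arrangements, 2 chiral).
Of these, 2 lack any improper symmetry element and so occur as enantiomeric pairs, giving 4 + 2 = 6 stereoisomers in total.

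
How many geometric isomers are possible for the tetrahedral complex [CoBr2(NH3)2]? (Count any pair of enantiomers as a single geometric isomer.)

1

Only one geometric arrangement is possible.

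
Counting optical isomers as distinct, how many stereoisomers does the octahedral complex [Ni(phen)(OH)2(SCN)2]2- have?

4

In an octahedral complex each vertex has one trans partner and four cis neighbours.
Each phen is bidentate and must span two cis positions.
Working through the distinct placements yields 3 geometric isomers: OH trans, SCN cis; OH cis, SCN cis (chiral); OH cis, SCN trans.
One of these lacks any improper symmetry element and so occurs as an enantiomeric pair, giving 3 + 1 = 4 stereoisomers in total.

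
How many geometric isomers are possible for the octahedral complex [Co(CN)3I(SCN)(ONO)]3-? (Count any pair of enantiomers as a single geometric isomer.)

4

There are 4 geometric isomers: CN mer (3 arrangements); CN fac (chiral).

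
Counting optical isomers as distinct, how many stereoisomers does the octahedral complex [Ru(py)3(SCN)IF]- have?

There are 4 geometric isomers: py mer (3 arrangements); py fac (chiral).
One of these lacks any improper symmetry element and so occurs as an enantiomeric pair, giving 4 + 1 = 5 stereoisomers in total.

5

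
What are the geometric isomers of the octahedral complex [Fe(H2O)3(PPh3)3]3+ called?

Systematic placement gives 2 geometric isomers: H2O mer; H2O fac.

fac and mer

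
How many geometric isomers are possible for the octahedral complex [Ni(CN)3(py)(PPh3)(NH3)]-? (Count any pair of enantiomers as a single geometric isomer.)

4

The distinct arrangements are (4 in all): CN mer (3 arrangements); CN fac (chiral).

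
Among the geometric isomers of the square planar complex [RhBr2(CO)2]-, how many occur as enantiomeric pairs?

In a square planar complex each vertex has one trans partner and two cis neighbours.
The distinct arrangements are (2 in all): Br cis; Br trans.
Each arrangement has an internal mirror plane or centre of symmetry, so none is chiral.

0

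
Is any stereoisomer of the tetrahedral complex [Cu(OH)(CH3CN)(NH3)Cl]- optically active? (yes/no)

yes

In a tetrahedral complex all four positions are equivalent and every pair of ligands is adjacent — there is no cis/trans distinction.
Only one geometric arrangement is possible; it has no improper symmetry element, so it exists as a pair of enantiomers (2 stereoisomers).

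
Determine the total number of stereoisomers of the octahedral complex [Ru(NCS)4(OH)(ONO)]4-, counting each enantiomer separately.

In an octahedral complex each vertex has one trans partner and four cis neighbours.
There are 2 geometric isomers: OH and ONO mutually trans; OH and ONO mutually cis.
Each arrangement has an internal mirror plane or centre of symmetry, so none is chiral.

2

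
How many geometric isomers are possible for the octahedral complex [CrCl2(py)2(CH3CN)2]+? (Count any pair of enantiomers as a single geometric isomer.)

The six octahedral sites form three mutually perpendicular trans pairs.
The distinct arrangements are (5 in all): Cl trans, py trans, CH3CN trans; Cl cis, py cis, CH3CN trans; Cl cis, py trans, CH3CN cis; Cl cis, py cis, CH3CN cis (chiral); Cl trans, py cis, CH3CN cis.

5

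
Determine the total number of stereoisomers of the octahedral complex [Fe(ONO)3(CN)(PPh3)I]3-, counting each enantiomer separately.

5

There are 4 geometric isomers: ONO mer (3 arrangements); ONO fac (chiral).
One of these lacks any improper symmetry element and so occurs as an enantiomeric pair, giving 4 + 1 = 5 stereoisomers in total.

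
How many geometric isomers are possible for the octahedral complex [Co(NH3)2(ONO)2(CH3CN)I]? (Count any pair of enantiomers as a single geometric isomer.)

An octahedron has six vertices in three trans pairs; every non-trans pair is cis.
Systematic placement gives 6 geometric isomers: NH3 trans, ONO trans; NH3 cis, ONO cis (3 arrangements, 2 chiral); NH3 cis, ONO trans; NH3 trans, ONO cis.

6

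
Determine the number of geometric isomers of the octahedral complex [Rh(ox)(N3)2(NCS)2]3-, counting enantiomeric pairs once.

3

An octahedron has six vertices in three trans pairs; every non-trans pair is cis.
Each ox is bidentate and must span two cis positions.
The distinct arrangements are (3 in all): N3 trans, NCS cis; N3 cis, NCS cis (chiral); N3 cis, NCS trans.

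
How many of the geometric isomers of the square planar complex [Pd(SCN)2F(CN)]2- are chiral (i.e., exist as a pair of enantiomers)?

In a square planar complex each vertex has one trans partner and two cis neighbours.
Working through the distinct placements yields 2 geometric isomers: SCN cis; SCN trans.
Each arrangement has an internal mirror plane or centre of symmetry, so none is chiral.

0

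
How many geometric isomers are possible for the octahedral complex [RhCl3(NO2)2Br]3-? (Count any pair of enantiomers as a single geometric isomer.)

In an octahedral complex each vertex has one trans partner and four cis neighbours.
Working through the distinct placements yields 3 geometric isomers: Cl mer, NO2 trans; Cl fac, NO2 cis; Cl mer, NO2 cis.

3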